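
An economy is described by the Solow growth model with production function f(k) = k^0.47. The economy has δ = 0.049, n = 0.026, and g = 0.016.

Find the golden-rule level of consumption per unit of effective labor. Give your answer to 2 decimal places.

c_gold ≈ 2.27

At the golden rule, f'(k) = n + g + δ, so α·k^(α−1) = n + g + δ and k_gold = (α/(n + g + δ))^(1/(1−α)).
k_gold = (0.47/0.091)^(1/0.53) = 5.1648^1.8868 ≈ 22.1508
c_gold = f(k_gold) − (n + g + δ)·k_gold = 4.2888 − 0.091×22.1508 ≈ 2.2731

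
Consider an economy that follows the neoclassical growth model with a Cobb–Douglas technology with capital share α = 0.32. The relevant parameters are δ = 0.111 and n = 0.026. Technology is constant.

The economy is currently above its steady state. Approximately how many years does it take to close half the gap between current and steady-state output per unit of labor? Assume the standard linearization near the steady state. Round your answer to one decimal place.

t_½ ≈ 7.4 years

Near the steady state the convergence rate is λ = (1 − α)(n + δ).
λ = (1 − 0.32) × 0.137 = 0.68 × 0.137 = 0.09316
Half-life = ln 2 / λ = 0.6931 / 0.09316 ≈ 7.44 years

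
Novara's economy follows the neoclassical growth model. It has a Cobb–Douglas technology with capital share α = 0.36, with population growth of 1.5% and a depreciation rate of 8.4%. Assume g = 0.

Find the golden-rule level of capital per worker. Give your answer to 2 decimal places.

k_gold ≈ 7.52

The golden rule sets f'(k) = n + δ, i.e. α·k^(α−1) = n + δ.
So k^(1−α) = α / (n + δ) = 0.36 / 0.099 = 3.6364.
k_gold = 3.6364^(1/0.64) ≈ 7.5171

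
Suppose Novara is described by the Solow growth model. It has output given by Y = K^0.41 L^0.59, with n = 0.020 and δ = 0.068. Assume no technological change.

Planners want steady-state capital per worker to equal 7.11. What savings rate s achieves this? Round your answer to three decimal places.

At the steady state, Δk = 0, so s·k^α = (n + δ)·k.
So s / (n + δ) = (k*)^(1−α) = 7.11^0.59 = 3.1813.
Therefore s = 3.1813 × (n + δ) = 3.1813 × 0.088 = 0.2800.

s ≈ 0.280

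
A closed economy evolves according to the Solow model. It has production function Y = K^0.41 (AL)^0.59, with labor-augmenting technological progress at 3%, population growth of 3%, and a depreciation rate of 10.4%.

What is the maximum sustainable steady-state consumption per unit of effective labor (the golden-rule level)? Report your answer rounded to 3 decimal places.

At the golden rule, f'(k) = n + g + δ, so α·k^(α−1) = n + g + δ and k_gold = (α/(n + g + δ))^(1/(1−α)).
k_gold = (0.41/0.164)^(1/0.59) = 2.5000^1.6949 ≈ 4.7257
c_gold = f(k_gold) − (n + g + δ)·k_gold = 1.8903 − 0.164×4.7257 ≈ 1.1153

c_gold ≈ 1.115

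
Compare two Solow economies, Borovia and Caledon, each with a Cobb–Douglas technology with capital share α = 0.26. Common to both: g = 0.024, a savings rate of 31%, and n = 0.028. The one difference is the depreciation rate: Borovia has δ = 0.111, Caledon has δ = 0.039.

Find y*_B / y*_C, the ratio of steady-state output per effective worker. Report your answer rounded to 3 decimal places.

ratio ≈ 0.815

Steady-state y* = [s/(n + g + δ)]^(α/(1−α)), so the ratio is [ (s_B/(n + g + δ)_B) / (s_C/(n + g + δ)_C) ]^0.3514.
s_B/(n + g + δ)_B = 0.31/0.163 = 1.9018; s_C/(n + g + δ)_C = 0.31/0.091 = 3.4066.
Ratio = (1.9018/3.4066)^0.3514 = 0.5583^0.3514 ≈ 0.8148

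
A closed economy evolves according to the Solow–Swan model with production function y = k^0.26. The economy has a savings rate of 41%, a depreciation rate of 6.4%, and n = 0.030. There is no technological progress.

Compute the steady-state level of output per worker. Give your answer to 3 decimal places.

Steady state requires s·f(k) = (n + δ)·k, i.e. s·k^α = (n + δ)·k.
Rearranging, k^(1−α) = s / (n + δ).
k^0.74 = 0.41 / (0.030 + 0.064) = 0.41 / 0.094 = 4.3617
k* = 4.3617^(1/0.74) ≈ 7.3181
y* = (k*)^α = 7.3181^0.26 ≈ 1.6778

y* = 1.678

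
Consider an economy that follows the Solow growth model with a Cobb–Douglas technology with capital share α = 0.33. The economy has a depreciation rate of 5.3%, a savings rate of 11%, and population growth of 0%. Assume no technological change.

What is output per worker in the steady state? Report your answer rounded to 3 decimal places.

In steady state, investment equals break-even investment: s·k^α = (n + δ)·k.
Rearranging, k^(1−α) = s / (n + δ).
k^0.67 = 0.11 / (0.000 + 0.053) = 0.11 / 0.053 = 2.0755
k* = 2.0755^(1/0.67) ≈ 2.9738
y* = (k*)^α = 2.9738^0.33 ≈ 1.4328

y* ≈ 1.433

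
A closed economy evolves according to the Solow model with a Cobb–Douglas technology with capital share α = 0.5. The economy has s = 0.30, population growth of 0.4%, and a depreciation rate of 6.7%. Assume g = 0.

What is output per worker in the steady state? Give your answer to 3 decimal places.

Steady state requires s·f(k) = (n + δ)·k, i.e. s·k^α = (n + δ)·k.
Dividing both sides by k: k^(1−α) = s / (n + δ).
k^0.5 = 0.30 / (0.004 + 0.067) = 0.30 / 0.071 = 4.2254
k* = 4.2254^(1/0.5) ≈ 17.8540
y* = (k*)^α = 17.8540^0.5 ≈ 4.2254

y* ≈ 4.225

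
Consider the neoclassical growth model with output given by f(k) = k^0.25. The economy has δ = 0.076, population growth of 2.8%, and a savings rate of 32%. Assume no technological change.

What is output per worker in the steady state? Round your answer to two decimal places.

y* ≈ 1.45

Steady state requires s·f(k) = (n + δ)·k, i.e. s·k^α = (n + δ)·k.
Rearranging, k^(1−α) = s / (n + δ).
k^0.75 = 0.32 / (0.028 + 0.076) = 0.32 / 0.104 = 3.0769
k* = 3.0769^(1/0.75) ≈ 4.4753
y* = (k*)^α = 4.4753^0.25 ≈ 1.4545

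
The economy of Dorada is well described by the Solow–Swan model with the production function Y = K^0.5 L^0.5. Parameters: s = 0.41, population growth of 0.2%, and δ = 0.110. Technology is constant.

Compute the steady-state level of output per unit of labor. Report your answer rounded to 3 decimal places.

y* ≈ 3.661

At the steady state, Δk = 0, so s·k^α = (n + δ)·k.
Rearranging, k^(1−α) = s / (n + δ).
k^0.5 = 0.41 / (0.002 + 0.110) = 0.41 / 0.112 = 3.6607
k* = 3.6607^(1/0.5) ≈ 13.4007
y* = (k*)^α = 13.4007^0.5 ≈ 3.6607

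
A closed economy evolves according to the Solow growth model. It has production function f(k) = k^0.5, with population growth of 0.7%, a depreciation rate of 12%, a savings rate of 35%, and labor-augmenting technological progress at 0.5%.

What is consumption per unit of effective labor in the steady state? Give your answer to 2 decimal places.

c* ≈ 1.72

In steady state, investment equals break-even investment: s·k^α = (n + g + δ)·k.
Dividing both sides by k: k^(1−α) = s / (n + g + δ).
k^0.5 = 0.35 / (0.007 + 0.005 + 0.120) = 0.35 / 0.132 = 2.6515
k* = 2.6515^(1/0.5) ≈ 7.0305
y* = (k*)^α = 7.0305^0.5 ≈ 2.6515
c* = (1 − s)·y* = (1 − 0.35) × 2.6515 ≈ 1.7235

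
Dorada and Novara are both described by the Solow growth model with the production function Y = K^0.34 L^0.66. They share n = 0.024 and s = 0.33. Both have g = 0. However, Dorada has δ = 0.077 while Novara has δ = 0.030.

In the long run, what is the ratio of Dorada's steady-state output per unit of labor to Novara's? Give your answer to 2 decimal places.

Steady-state y* = [s/(n + δ)]^(α/(1−α)), so the ratio is [ (s_D/(n + δ)_D) / (s_N/(n + δ)_N) ]^0.5152.
s_D/(n + δ)_D = 0.33/0.101 = 3.2673; s_N/(n + δ)_N = 0.33/0.054 = 6.1111.
Ratio = (3.2673/6.1111)^0.5152 = 0.5347^0.5152 ≈ 0.7243

y*_D / y*_N ≈ 0.72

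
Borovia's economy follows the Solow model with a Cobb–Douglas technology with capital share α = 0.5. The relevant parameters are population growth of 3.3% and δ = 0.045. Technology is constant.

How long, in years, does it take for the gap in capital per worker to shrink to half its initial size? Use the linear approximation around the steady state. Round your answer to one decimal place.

Near the steady state the convergence rate is λ = (1 − α)(n + δ).
λ = (1 − 0.5) × 0.078 = 0.5 × 0.078 = 0.0390
Half-life = ln 2 / λ = 0.6931 / 0.0390 ≈ 17.77 years

t_½ ≈ 17.8 years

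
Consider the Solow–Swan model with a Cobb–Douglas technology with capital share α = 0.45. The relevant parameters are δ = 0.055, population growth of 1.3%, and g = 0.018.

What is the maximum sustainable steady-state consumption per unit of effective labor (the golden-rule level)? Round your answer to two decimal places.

At the golden rule, f'(k) = n + g + δ, so α·k^(α−1) = n + g + δ and k_gold = (α/(n + g + δ))^(1/(1−α)).
k_gold = (0.45/0.086)^(1/0.55) = 5.2326^1.8182 ≈ 20.2662
c_gold = f(k_gold) − (n + g + δ)·k_gold = 3.8730 − 0.086×20.2662 ≈ 2.1301

c_gold ≈ 2.13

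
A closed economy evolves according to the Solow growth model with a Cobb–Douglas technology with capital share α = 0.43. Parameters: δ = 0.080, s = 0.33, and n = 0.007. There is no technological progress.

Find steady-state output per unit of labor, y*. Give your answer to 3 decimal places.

y* ≈ 2.734

Steady state requires s·f(k) = (n + δ)·k, i.e. s·k^α = (n + δ)·k.
Rearranging, k^(1−α) = s / (n + δ).
k^0.57 = 0.33 / (0.007 + 0.080) = 0.33 / 0.087 = 3.7931
k* = 3.7931^(1/0.57) ≈ 10.3700
y* = (k*)^α = 10.3700^0.43 ≈ 2.7339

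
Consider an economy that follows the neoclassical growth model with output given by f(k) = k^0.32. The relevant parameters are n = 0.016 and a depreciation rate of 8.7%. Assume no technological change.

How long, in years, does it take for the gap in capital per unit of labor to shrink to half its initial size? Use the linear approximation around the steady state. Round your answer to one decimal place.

Near the steady state the convergence rate is λ = (1 − α)(n + δ).
λ = (1 − 0.32) × 0.103 = 0.68 × 0.103 = 0.07004
Half-life = ln 2 / λ = 0.6931 / 0.07004 ≈ 9.90 years

about 9.9 years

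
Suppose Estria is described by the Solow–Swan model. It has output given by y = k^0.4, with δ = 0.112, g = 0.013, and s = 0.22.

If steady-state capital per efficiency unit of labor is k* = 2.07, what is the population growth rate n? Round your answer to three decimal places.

n ≈ 0.017

Steady state requires s·f(k) = (n + g + δ)·k, i.e. s·k^α = (n + g + δ)·k.
So s / (n + g + δ) = (k*)^(1−α) = 2.07^0.6 = 1.5473.
Therefore n + g + δ = s / 1.5473 = 0.22 / 1.5473 = 0.1422, so n = 0.1422 − 0.125 = 0.0172.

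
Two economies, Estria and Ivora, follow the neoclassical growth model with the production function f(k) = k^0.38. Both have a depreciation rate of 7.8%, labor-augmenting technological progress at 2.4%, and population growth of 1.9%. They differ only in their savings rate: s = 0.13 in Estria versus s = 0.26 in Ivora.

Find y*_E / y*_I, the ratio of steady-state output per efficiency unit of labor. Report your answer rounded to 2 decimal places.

y*_E / y*_I ≈ 0.65

Steady-state y* = [s/(n + g + δ)]^(α/(1−α)), so the ratio is [ (s_E/(n + g + δ)_E) / (s_I/(n + g + δ)_I) ]^0.6129.
s_E/(n + g + δ)_E = 0.13/0.121 = 1.0744; s_I/(n + g + δ)_I = 0.26/0.121 = 2.1488.
Ratio = (1.0744/2.1488)^0.6129 = 0.5000^0.6129 ≈ 0.6539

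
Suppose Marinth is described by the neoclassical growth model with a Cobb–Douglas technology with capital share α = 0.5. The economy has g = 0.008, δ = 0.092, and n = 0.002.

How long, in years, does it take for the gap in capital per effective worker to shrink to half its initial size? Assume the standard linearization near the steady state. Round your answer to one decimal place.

Near the steady state the convergence rate is λ = (1 − α)(n + g + δ).
λ = (1 − 0.5) × 0.102 = 0.5 × 0.102 = 0.0510
Half-life = ln 2 / λ = 0.6931 / 0.0510 ≈ 13.59 years

t_½ ≈ 13.6 years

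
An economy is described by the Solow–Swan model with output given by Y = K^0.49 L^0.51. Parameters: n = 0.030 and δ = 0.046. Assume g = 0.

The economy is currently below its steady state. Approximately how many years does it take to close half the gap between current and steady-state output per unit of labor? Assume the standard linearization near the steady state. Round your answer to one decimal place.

t_½ ≈ 17.9 years

Near the steady state the convergence rate is λ = (1 − α)(n + δ).
λ = (1 − 0.49) × 0.076 = 0.51 × 0.076 = 0.03876
Half-life = ln 2 / λ = 0.6931 / 0.03876 ≈ 17.88 years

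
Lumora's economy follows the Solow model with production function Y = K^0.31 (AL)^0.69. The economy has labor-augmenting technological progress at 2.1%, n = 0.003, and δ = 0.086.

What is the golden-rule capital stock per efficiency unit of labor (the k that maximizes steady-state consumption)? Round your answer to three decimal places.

The golden rule sets f'(k) = n + g + δ, i.e. α·k^(α−1) = n + g + δ.
So k^(1−α) = α / (n + g + δ) = 0.31 / 0.110 = 2.8182.
k_gold = 2.8182^(1/0.69) ≈ 4.4888

k_gold ≈ 4.489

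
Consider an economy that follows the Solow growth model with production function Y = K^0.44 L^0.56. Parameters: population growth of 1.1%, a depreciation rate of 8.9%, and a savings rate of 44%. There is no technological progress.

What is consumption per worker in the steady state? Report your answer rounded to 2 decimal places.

At the steady state, Δk = 0, so s·k^α = (n + δ)·k.
Rearranging, k^(1−α) = s / (n + δ).
k^0.56 = 0.44 / (0.011 + 0.089) = 0.44 / 0.100 = 4.4000
k* = 4.4000^(1/0.56) ≈ 14.0936
y* = (k*)^α = 14.0936^0.44 ≈ 3.2031
c* = (1 − s)·y* = (1 − 0.44) × 3.2031 ≈ 1.7937

c* ≈ 1.79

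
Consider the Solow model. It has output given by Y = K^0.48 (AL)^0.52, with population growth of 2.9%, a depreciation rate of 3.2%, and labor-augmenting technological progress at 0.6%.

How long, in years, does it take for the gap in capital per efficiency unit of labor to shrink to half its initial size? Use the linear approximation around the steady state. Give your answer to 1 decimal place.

Near the steady state the convergence rate is λ = (1 − α)(n + g + δ).
λ = (1 − 0.48) × 0.067 = 0.52 × 0.067 = 0.03484
Half-life = ln 2 / λ = 0.6931 / 0.03484 ≈ 19.89 years

t_½ ≈ 19.9 years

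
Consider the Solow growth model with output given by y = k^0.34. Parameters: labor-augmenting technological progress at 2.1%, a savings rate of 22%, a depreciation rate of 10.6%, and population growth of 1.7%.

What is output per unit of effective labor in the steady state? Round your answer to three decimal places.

y* ≈ 1.244

Steady state requires s·f(k) = (n + g + δ)·k, i.e. s·k^α = (n + g + δ)·k.
Dividing both sides by k: k^(1−α) = s / (n + g + δ).
k^0.66 = 0.22 / (0.017 + 0.021 + 0.106) = 0.22 / 0.144 = 1.5278
k* = 1.5278^(1/0.66) ≈ 1.9006
y* = (k*)^α = 1.9006^0.34 ≈ 1.2440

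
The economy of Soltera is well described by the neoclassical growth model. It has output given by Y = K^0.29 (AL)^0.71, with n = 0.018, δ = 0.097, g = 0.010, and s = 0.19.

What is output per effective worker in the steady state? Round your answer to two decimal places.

At the steady state, Δk = 0, so s·k^α = (n + g + δ)·k.
Dividing both sides by k: k^(1−α) = s / (n + g + δ).
k^0.71 = 0.19 / (0.018 + 0.010 + 0.097) = 0.19 / 0.125 = 1.5200
k* = 1.5200^(1/0.71) ≈ 1.8035
y* = (k*)^α = 1.8035^0.29 ≈ 1.1865

y* = 1.19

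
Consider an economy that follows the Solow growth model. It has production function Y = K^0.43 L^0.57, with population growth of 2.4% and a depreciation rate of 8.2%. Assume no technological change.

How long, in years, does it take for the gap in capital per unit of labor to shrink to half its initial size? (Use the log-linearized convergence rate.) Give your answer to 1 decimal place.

Near the steady state the convergence rate is λ = (1 − α)(n + δ).
λ = (1 − 0.43) × 0.106 = 0.57 × 0.106 = 0.06042
Half-life = ln 2 / λ = 0.6931 / 0.06042 ≈ 11.47 years

t_½ ≈ 11.5 years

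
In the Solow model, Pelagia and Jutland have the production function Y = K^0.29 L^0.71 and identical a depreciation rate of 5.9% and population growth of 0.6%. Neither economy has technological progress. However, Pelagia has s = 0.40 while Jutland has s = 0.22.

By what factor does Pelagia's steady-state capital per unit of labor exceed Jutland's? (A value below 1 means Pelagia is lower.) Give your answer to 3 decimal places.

Steady-state k* = [s/(n + δ)]^(1/(1−α)), so the ratio is [ (s_P/(n + δ)_P) / (s_J/(n + δ)_J) ]^1.4085.
s_P/(n + δ)_P = 0.40/0.065 = 6.1538; s_J/(n + δ)_J = 0.22/0.065 = 3.3846.
Ratio = (6.1538/3.3846)^1.4085 = 1.8182^1.4085 ≈ 2.3212

k*_P / k*_J ≈ 2.321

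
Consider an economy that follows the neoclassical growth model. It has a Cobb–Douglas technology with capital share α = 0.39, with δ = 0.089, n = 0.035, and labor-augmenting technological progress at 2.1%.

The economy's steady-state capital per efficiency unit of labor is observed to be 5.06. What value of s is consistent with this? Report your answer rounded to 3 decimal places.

s ≈ 0.390

Steady state requires s·f(k) = (n + g + δ)·k, i.e. s·k^α = (n + g + δ)·k.
So s / (n + g + δ) = (k*)^(1−α) = 5.06^0.61 = 2.6886.
Therefore s = 2.6886 × (n + g + δ) = 2.6886 × 0.145 = 0.3898.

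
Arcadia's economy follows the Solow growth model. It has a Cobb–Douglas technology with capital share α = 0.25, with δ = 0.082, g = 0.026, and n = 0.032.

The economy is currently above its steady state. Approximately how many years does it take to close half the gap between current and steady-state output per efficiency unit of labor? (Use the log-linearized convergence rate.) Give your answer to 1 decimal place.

about 6.6 years

Near the steady state the convergence rate is λ = (1 − α)(n + g + δ).
λ = (1 − 0.25) × 0.140 = 0.75 × 0.140 = 0.1050
Half-life = ln 2 / λ = 0.6931 / 0.1050 ≈ 6.60 years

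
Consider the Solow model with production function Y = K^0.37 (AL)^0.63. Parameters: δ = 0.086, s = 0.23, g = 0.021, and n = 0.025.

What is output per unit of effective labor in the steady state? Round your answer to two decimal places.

y* ≈ 1.39

At the steady state, Δk = 0, so s·k^α = (n + g + δ)·k.
Dividing both sides by k: k^(1−α) = s / (n + g + δ).
k^0.63 = 0.23 / (0.025 + 0.021 + 0.086) = 0.23 / 0.132 = 1.7424
k* = 1.7424^(1/0.63) ≈ 2.4142
y* = (k*)^α = 2.4142^0.37 ≈ 1.3856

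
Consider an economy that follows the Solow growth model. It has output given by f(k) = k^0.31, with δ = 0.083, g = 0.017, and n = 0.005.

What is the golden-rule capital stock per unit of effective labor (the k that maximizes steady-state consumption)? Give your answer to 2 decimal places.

The golden rule sets f'(k) = n + g + δ, i.e. α·k^(α−1) = n + g + δ.
So k^(1−α) = α / (n + g + δ) = 0.31 / 0.105 = 2.9524.
k_gold = 2.9524^(1/0.69) ≈ 4.8019

k_gold ≈ 4.80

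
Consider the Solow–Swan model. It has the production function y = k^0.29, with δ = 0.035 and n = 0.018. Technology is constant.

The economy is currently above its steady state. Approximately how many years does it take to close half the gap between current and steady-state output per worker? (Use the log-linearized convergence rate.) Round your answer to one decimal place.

about 18.4 years

Near the steady state the convergence rate is λ = (1 − α)(n + δ).
λ = (1 − 0.29) × 0.053 = 0.71 × 0.053 = 0.03763
Half-life = ln 2 / λ = 0.6931 / 0.03763 ≈ 18.42 years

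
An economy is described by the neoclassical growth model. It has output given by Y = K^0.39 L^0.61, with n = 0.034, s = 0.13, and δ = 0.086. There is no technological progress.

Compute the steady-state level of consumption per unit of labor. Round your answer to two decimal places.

c* ≈ 0.92

Steady state requires s·f(k) = (n + δ)·k, i.e. s·k^α = (n + δ)·k.
Rearranging, k^(1−α) = s / (n + δ).
k^0.61 = 0.13 / (0.034 + 0.086) = 0.13 / 0.120 = 1.0833
k* = 1.0833^(1/0.61) ≈ 1.1402
y* = (k*)^α = 1.1402^0.39 ≈ 1.0525
c* = (1 − s)·y* = (1 − 0.13) × 1.0525 ≈ 0.9157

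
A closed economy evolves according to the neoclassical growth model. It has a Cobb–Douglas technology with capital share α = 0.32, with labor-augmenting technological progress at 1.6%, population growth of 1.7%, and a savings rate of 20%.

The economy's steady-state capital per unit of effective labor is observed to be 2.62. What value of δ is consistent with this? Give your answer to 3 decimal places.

At the steady state, Δk = 0, so s·k^α = (n + g + δ)·k.
So s / (n + g + δ) = (k*)^(1−α) = 2.62^0.68 = 1.9251.
Therefore n + g + δ = s / 1.9251 = 0.20 / 1.9251 = 0.1039, so δ = 0.1039 − 0.033 = 0.0709.

δ ≈ 0.071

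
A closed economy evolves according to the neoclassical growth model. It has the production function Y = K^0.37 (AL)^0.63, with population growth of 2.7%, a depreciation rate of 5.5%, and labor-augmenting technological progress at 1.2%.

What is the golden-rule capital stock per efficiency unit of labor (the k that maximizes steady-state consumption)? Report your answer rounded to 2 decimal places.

The golden rule sets f'(k) = n + g + δ, i.e. α·k^(α−1) = n + g + δ.
So k^(1−α) = α / (n + g + δ) = 0.37 / 0.094 = 3.9362.
k_gold = 3.9362^(1/0.63) ≈ 8.8017

k_gold ≈ 8.80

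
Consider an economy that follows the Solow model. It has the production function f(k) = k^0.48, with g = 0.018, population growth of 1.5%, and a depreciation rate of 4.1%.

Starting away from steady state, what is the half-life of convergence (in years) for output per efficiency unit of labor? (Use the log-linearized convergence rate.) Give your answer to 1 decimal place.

about 18.0 years

Near the steady state the convergence rate is λ = (1 − α)(n + g + δ).
λ = (1 − 0.48) × 0.074 = 0.52 × 0.074 = 0.03848
Half-life = ln 2 / λ = 0.6931 / 0.03848 ≈ 18.01 years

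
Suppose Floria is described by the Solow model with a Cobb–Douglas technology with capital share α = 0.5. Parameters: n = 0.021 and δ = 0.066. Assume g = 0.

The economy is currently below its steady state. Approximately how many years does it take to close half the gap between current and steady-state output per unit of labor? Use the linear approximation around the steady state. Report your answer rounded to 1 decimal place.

about 15.9 years

Near the steady state the convergence rate is λ = (1 − α)(n + δ).
λ = (1 − 0.5) × 0.087 = 0.5 × 0.087 = 0.0435
Half-life = ln 2 / λ = 0.6931 / 0.0435 ≈ 15.93 years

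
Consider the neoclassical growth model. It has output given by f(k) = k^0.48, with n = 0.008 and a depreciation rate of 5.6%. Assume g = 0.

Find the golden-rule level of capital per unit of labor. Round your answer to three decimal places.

The golden rule sets f'(k) = n + δ, i.e. α·k^(α−1) = n + δ.
So k^(1−α) = α / (n + δ) = 0.48 / 0.064 = 7.5000.
k_gold = 7.5000^(1/0.52) ≈ 48.1737

k_gold ≈ 48.174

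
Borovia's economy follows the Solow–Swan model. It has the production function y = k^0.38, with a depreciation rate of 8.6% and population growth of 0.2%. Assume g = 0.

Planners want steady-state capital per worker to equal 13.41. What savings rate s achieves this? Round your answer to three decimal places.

s ≈ 0.440

In steady state, investment equals break-even investment: s·k^α = (n + δ)·k.
So s / (n + δ) = (k*)^(1−α) = 13.41^0.62 = 5.0004.
Therefore s = 5.0004 × (n + δ) = 5.0004 × 0.088 = 0.4400.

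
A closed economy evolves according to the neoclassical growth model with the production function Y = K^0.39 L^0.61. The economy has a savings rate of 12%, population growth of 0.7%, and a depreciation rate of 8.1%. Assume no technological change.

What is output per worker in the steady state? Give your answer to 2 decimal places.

y* ≈ 1.22

Steady state requires s·f(k) = (n + δ)·k, i.e. s·k^α = (n + δ)·k.
Dividing both sides by k: k^(1−α) = s / (n + δ).
k^0.61 = 0.12 / (0.007 + 0.081) = 0.12 / 0.088 = 1.3636
k* = 1.3636^(1/0.61) ≈ 1.6626
y* = (k*)^α = 1.6626^0.39 ≈ 1.2193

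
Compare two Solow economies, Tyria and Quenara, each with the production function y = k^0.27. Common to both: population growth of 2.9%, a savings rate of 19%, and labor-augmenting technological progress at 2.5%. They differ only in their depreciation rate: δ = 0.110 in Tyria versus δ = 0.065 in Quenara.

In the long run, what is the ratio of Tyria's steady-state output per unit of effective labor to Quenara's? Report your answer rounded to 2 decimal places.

Steady-state y* = [s/(n + g + δ)]^(α/(1−α)), so the ratio is [ (s_T/(n + g + δ)_T) / (s_Q/(n + g + δ)_Q) ]^0.3699.
s_T/(n + g + δ)_T = 0.19/0.164 = 1.1585; s_Q/(n + g + δ)_Q = 0.19/0.119 = 1.5966.
Ratio = (1.1585/1.5966)^0.3699 = 0.7256^0.3699 ≈ 0.8881

y*_T / y*_Q ≈ 0.89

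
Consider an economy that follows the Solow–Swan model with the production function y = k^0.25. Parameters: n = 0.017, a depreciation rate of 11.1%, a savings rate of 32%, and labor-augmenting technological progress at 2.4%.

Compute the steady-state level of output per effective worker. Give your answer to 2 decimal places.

Steady state requires s·f(k) = (n + g + δ)·k, i.e. s·k^α = (n + g + δ)·k.
Rearranging, k^(1−α) = s / (n + g + δ).
k^0.75 = 0.32 / (0.017 + 0.024 + 0.111) = 0.32 / 0.152 = 2.1053
k* = 2.1053^(1/0.75) ≈ 2.6983
y* = (k*)^α = 2.6983^0.25 ≈ 1.2817

y* ≈ 1.28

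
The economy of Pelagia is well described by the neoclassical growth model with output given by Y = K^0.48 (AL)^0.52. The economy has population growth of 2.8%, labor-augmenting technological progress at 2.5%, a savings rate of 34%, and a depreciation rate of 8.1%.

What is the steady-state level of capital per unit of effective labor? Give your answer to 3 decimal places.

At the steady state, Δk = 0, so s·k^α = (n + g + δ)·k.
Rearranging, k^(1−α) = s / (n + g + δ).
k^0.52 = 0.34 / (0.028 + 0.025 + 0.081) = 0.34 / 0.134 = 2.5373
k* = 2.5373^(1/0.52) ≈ 5.9929

k* ≈ 5.993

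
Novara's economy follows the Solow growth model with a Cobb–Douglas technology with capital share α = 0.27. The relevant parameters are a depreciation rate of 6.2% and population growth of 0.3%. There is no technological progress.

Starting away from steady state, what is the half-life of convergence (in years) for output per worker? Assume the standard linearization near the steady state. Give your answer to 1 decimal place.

t_½ ≈ 14.6 years

Near the steady state the convergence rate is λ = (1 − α)(n + δ).
λ = (1 − 0.27) × 0.065 = 0.73 × 0.065 = 0.04745
Half-life = ln 2 / λ = 0.6931 / 0.04745 ≈ 14.61 years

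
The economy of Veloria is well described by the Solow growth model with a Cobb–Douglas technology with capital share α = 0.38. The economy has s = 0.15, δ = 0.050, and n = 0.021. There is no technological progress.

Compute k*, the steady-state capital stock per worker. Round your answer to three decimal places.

k* = 3.341

At the steady state, Δk = 0, so s·k^α = (n + δ)·k.
Dividing both sides by k: k^(1−α) = s / (n + δ).
k^0.62 = 0.15 / (0.021 + 0.050) = 0.15 / 0.071 = 2.1127
k* = 2.1127^(1/0.62) ≈ 3.3414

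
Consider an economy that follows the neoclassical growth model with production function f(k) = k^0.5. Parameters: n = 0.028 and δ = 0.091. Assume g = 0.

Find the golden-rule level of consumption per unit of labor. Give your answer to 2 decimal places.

At the golden rule, f'(k) = n + δ, so α·k^(α−1) = n + δ and k_gold = (α/(n + δ))^(1/(1−α)).
k_gold = (0.5/0.119)^(1/0.5) = 4.2017^2 ≈ 17.6543
c_gold = f(k_gold) − (n + δ)·k_gold = 4.2017 − 0.119×17.6543 ≈ 2.1008

c_gold ≈ 2.10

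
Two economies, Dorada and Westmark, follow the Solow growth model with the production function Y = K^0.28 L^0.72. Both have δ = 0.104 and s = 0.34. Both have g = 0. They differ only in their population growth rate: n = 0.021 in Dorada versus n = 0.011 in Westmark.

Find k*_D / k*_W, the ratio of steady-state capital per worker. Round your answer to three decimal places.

ratio ≈ 0.891

Steady-state k* = [s/(n + δ)]^(1/(1−α)), so the ratio is [ (s_D/(n + δ)_D) / (s_W/(n + δ)_W) ]^1.3889.
s_D/(n + δ)_D = 0.34/0.125 = 2.7200; s_W/(n + δ)_W = 0.34/0.115 = 2.9565.
Ratio = (2.7200/2.9565)^1.3889 = 0.9200^1.3889 ≈ 0.8906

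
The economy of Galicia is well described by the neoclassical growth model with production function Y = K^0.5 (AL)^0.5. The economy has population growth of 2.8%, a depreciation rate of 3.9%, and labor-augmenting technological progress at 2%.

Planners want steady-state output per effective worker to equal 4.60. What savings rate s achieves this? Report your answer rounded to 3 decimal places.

s ≈ 0.400

In steady state, investment equals break-even investment: s·k^α = (n + g + δ)·k.
Since y* = [s/(n + g + δ)]^(α/(1−α)), we have s/(n + g + δ) = (y*)^((1−α)/α) = 4.60^1 = 4.6000.
Therefore s = 4.6000 × (n + g + δ) = 4.6000 × 0.087 = 0.4002.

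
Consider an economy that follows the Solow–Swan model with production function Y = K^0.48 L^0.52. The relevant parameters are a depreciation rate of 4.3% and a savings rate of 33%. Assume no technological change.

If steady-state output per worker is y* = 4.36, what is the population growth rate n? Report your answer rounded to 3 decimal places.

In steady state, investment equals break-even investment: s·k^α = (n + δ)·k.
Since y* = [s/(n + δ)]^(α/(1−α)), we have s/(n + δ) = (y*)^((1−α)/α) = 4.36^1.0833 = 4.9290.
Therefore n + δ = s / 4.9290 = 0.33 / 4.9290 = 0.0670, so n = 0.0670 − 0.043 = 0.0240.

n ≈ 0.024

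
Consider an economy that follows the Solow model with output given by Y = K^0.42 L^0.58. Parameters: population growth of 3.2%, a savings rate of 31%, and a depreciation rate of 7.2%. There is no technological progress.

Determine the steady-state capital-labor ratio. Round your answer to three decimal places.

k* ≈ 6.574

At the steady state, Δk = 0, so s·k^α = (n + δ)·k.
Dividing both sides by k: k^(1−α) = s / (n + δ).
k^0.58 = 0.31 / (0.032 + 0.072) = 0.31 / 0.104 = 2.9808
k* = 2.9808^(1/0.58) ≈ 6.5738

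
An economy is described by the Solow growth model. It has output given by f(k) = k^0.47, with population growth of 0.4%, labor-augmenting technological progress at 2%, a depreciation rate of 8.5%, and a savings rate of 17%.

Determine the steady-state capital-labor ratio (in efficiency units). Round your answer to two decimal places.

In steady state, investment equals break-even investment: s·k^α = (n + g + δ)·k.
Rearranging, k^(1−α) = s / (n + g + δ).
k^0.53 = 0.17 / (0.004 + 0.020 + 0.085) = 0.17 / 0.109 = 1.5596
k* = 1.5596^(1/0.53) ≈ 2.3130

k* = 2.31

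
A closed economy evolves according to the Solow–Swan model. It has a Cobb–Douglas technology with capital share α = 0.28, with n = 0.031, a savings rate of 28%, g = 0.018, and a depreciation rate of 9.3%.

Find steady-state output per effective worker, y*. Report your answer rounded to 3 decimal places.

At the steady state, Δk = 0, so s·k^α = (n + g + δ)·k.
Rearranging, k^(1−α) = s / (n + g + δ).
k^0.72 = 0.28 / (0.031 + 0.018 + 0.093) = 0.28 / 0.142 = 1.9718
k* = 1.9718^(1/0.72) ≈ 2.5676
y* = (k*)^α = 2.5676^0.28 ≈ 1.3022

y* ≈ 1.302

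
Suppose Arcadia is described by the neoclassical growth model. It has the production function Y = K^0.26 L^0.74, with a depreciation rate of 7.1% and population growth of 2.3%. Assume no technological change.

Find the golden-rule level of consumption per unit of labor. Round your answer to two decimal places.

At the golden rule, f'(k) = n + δ, so α·k^(α−1) = n + δ and k_gold = (α/(n + δ))^(1/(1−α)).
k_gold = (0.26/0.094)^(1/0.74) = 2.7660^1.3514 ≈ 3.9547
c_gold = f(k_gold) − (n + δ)·k_gold = 1.4297 − 0.094×3.9547 ≈ 1.0580

c_gold ≈ 1.06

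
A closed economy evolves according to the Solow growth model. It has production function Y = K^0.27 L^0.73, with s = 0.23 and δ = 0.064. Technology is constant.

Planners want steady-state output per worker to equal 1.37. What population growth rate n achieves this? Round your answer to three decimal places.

n ≈ 0.034

At the steady state, Δk = 0, so s·k^α = (n + δ)·k.
Since y* = [s/(n + δ)]^(α/(1−α)), we have s/(n + δ) = (y*)^((1−α)/α) = 1.37^2.7037 = 2.3423.
Therefore n + δ = s / 2.3423 = 0.23 / 2.3423 = 0.0982, so n = 0.0982 − 0.064 = 0.0342.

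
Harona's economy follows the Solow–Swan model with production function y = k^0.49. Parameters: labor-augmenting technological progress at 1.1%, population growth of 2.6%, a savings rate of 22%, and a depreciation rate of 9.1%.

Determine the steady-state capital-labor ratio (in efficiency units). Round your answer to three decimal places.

At the steady state, Δk = 0, so s·k^α = (n + g + δ)·k.
Dividing both sides by k: k^(1−α) = s / (n + g + δ).
k^0.51 = 0.22 / (0.026 + 0.011 + 0.091) = 0.22 / 0.128 = 1.7188
k* = 1.7188^(1/0.51) ≈ 2.8922

k* = 2.892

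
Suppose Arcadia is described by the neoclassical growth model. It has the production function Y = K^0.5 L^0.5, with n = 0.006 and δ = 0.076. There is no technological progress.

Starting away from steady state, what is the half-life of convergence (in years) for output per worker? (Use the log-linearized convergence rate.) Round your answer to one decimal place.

about 16.9 years

Near the steady state the convergence rate is λ = (1 − α)(n + δ).
λ = (1 − 0.5) × 0.082 = 0.5 × 0.082 = 0.0410
Half-life = ln 2 / λ = 0.6931 / 0.0410 ≈ 16.90 years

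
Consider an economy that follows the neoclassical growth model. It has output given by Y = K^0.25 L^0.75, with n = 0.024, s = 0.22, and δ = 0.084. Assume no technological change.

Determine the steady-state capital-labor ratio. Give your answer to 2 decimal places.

In steady state, investment equals break-even investment: s·k^α = (n + δ)·k.
Rearranging, k^(1−α) = s / (n + δ).
k^0.75 = 0.22 / (0.024 + 0.084) = 0.22 / 0.108 = 2.0370
k* = 2.0370^(1/0.75) ≈ 2.5822

k* ≈ 2.58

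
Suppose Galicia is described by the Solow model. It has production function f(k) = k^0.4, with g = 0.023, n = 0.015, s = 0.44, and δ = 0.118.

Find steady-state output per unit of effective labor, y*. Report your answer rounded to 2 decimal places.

In steady state, investment equals break-even investment: s·k^α = (n + g + δ)·k.
Rearranging, k^(1−α) = s / (n + g + δ).
k^0.6 = 0.44 / (0.015 + 0.023 + 0.118) = 0.44 / 0.156 = 2.8205
k* = 2.8205^(1/0.6) ≈ 5.6305
y* = (k*)^α = 5.6305^0.4 ≈ 1.9963

y* = 2.00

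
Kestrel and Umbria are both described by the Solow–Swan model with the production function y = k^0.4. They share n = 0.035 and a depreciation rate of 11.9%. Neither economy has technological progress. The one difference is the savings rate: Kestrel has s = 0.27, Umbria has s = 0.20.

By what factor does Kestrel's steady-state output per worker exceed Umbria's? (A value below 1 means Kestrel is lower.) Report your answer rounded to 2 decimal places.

Steady-state y* = [s/(n + δ)]^(α/(1−α)), so the ratio is [ (s_K/(n + δ)_K) / (s_U/(n + δ)_U) ]^0.6667.
s_K/(n + δ)_K = 0.27/0.154 = 1.7532; s_U/(n + δ)_U = 0.20/0.154 = 1.2987.
Ratio = (1.7532/1.2987)^0.6667 = 1.3500^0.6667 ≈ 1.2215

y*_K / y*_U ≈ 1.22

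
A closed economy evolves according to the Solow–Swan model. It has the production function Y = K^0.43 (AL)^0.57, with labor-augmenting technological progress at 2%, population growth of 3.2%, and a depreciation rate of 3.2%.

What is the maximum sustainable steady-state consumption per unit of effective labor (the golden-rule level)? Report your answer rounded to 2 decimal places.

At the golden rule, f'(k) = n + g + δ, so α·k^(α−1) = n + g + δ and k_gold = (α/(n + g + δ))^(1/(1−α)).
k_gold = (0.43/0.084)^(1/0.57) = 5.1190^1.7544 ≈ 17.5467
c_gold = f(k_gold) − (n + g + δ)·k_gold = 3.4277 − 0.084×17.5467 ≈ 1.9538

c_gold ≈ 1.95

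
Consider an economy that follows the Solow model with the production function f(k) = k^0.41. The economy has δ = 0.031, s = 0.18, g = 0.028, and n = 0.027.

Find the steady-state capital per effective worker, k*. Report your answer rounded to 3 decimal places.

k* ≈ 3.497

Steady state requires s·f(k) = (n + g + δ)·k, i.e. s·k^α = (n + g + δ)·k.
Rearranging, k^(1−α) = s / (n + g + δ).
k^0.59 = 0.18 / (0.027 + 0.028 + 0.031) = 0.18 / 0.086 = 2.0930
k* = 2.0930^(1/0.59) ≈ 3.4968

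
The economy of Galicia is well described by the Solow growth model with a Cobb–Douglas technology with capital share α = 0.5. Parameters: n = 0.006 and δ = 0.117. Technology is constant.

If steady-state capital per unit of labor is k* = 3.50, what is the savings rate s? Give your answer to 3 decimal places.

s ≈ 0.230

Steady state requires s·f(k) = (n + δ)·k, i.e. s·k^α = (n + δ)·k.
So s / (n + δ) = (k*)^(1−α) = 3.50^0.5 = 1.8708.
Therefore s = 1.8708 × (n + δ) = 1.8708 × 0.123 = 0.2301.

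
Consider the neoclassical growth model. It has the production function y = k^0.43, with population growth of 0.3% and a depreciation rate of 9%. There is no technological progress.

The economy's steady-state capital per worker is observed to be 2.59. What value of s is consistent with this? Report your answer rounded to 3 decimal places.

s ≈ 0.160

At the steady state, Δk = 0, so s·k^α = (n + δ)·k.
So s / (n + δ) = (k*)^(1−α) = 2.59^0.57 = 1.7202.
Therefore s = 1.7202 × (n + δ) = 1.7202 × 0.093 = 0.1600.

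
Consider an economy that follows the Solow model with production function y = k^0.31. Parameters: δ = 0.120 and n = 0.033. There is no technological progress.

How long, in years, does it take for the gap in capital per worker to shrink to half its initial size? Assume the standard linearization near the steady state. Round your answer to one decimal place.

t_½ ≈ 6.6 years

Near the steady state the convergence rate is λ = (1 − α)(n + δ).
λ = (1 − 0.31) × 0.153 = 0.69 × 0.153 = 0.10557
Half-life = ln 2 / λ = 0.6931 / 0.10557 ≈ 6.57 years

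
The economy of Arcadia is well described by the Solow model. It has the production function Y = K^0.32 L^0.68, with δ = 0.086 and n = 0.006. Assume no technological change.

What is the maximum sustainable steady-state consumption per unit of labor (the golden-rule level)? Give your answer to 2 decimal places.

c_gold ≈ 1.22

At the golden rule, f'(k) = n + δ, so α·k^(α−1) = n + δ and k_gold = (α/(n + δ))^(1/(1−α)).
k_gold = (0.32/0.092)^(1/0.68) = 3.4783^1.4706 ≈ 6.2537
c_gold = f(k_gold) − (n + δ)·k_gold = 1.7979 − 0.092×6.2537 ≈ 1.2226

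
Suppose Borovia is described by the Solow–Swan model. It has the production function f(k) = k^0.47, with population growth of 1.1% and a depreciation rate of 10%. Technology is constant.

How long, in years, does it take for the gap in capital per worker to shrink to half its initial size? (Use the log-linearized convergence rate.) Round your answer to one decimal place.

half-life ≈ 11.8 years

Near the steady state the convergence rate is λ = (1 − α)(n + δ).
λ = (1 − 0.47) × 0.111 = 0.53 × 0.111 = 0.05883
Half-life = ln 2 / λ = 0.6931 / 0.05883 ≈ 11.78 years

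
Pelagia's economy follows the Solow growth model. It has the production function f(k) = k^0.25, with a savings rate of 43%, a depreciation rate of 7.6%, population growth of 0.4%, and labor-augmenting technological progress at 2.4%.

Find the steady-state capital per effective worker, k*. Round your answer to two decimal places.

In steady state, investment equals break-even investment: s·k^α = (n + g + δ)·k.
Dividing both sides by k: k^(1−α) = s / (n + g + δ).
k^0.75 = 0.43 / (0.004 + 0.024 + 0.076) = 0.43 / 0.104 = 4.1346
k* = 4.1346^(1/0.75) ≈ 6.6361

k* = 6.64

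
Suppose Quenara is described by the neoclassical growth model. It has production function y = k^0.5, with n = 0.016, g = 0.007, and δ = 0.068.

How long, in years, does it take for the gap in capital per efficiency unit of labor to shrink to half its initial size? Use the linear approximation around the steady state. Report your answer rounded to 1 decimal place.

about 15.2 years

Near the steady state the convergence rate is λ = (1 − α)(n + g + δ).
λ = (1 − 0.5) × 0.091 = 0.5 × 0.091 = 0.0455
Half-life = ln 2 / λ = 0.6931 / 0.0455 ≈ 15.23 years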